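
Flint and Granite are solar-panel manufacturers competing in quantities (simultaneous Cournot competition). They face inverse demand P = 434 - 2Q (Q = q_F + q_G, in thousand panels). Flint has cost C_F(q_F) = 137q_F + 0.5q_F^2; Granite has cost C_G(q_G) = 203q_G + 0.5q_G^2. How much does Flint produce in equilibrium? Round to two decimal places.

Flint's profit: π_F = (434 - 2Q)q_F - (137q_F + (1/2)q_F²). Setting ∂π_F/∂q_F = 0: 297 - 5q_F - 2(q_G) = 0.
Granite's profit: π_G = (434 - 2Q)q_G - (203q_G + (1/2)q_G²). Setting ∂π_G/∂q_G = 0: 231 - 5q_G - 2(q_F) = 0.
So q_F = (297 - 2q_G)/5 and q_G = (231 - 2q_F)/5.
Solving the pair: q_F = 341/7, q_G = 187/7.

48.71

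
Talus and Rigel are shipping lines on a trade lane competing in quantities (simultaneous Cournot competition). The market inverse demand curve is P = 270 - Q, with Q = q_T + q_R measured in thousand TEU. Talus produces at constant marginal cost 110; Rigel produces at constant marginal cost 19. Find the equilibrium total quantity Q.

137

Talus's profit: π_T = (270 - Q)q_T - (110q_T). Setting ∂π_T/∂q_T = 0: 160 - 2q_T - (q_R) = 0.
Rigel's first-order condition: 251 - 2q_R - (q_T) = 0.
Rearranging gives the reaction functions q_T = (160 - q_R)/2 and q_R = (251 - q_T)/2.
Substituting one into the other gives q_T = 23 and q_R = 114.
Total output Q = 23 + 114 = 137.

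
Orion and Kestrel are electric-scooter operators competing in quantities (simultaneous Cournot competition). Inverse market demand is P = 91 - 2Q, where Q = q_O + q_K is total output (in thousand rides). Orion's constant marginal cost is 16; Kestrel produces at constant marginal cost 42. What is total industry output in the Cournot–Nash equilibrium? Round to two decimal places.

20.67

Orion's profit: π_O = (91 - 2Q)q_O - (16q_O). Setting ∂π_O/∂q_O = 0: 75 - 4q_O - 2(q_K) = 0.
Kestrel's profit: π_K = (91 - 2Q)q_K - (42q_K). Setting ∂π_K/∂q_K = 0: 49 - 4q_K - 2(q_O) = 0.
So q_O = (75 - 2q_K)/4 and q_K = (49 - 2q_O)/4.
Solving the pair: q_O = 101/6, q_K = 23/6.
Total output Q = 101/6 + 23/6 = 62/3.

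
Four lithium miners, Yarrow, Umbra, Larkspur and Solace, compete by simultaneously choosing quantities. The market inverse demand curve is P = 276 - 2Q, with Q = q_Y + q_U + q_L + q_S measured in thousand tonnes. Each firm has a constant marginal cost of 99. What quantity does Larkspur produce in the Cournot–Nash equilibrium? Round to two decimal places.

17.70

A representative firm's profit is π_i = q_i(276 - 2Q) - 99q_i.
First-order condition (treating rivals' output as given): 177 - 4q_i - 2·Σ_{j≠i} q_j = 0.
By symmetry each firm produces the same amount; substituting Σ_{j≠i} q_j = 3q_i yields q_i = 177/10.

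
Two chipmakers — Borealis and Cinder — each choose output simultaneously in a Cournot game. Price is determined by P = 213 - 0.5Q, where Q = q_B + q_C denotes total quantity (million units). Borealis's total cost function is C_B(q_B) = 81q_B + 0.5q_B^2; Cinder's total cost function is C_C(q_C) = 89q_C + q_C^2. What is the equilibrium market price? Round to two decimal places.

Borealis's profit: π_B = (213 - 0.5Q)q_B - (81q_B + (1/2)q_B²). Setting ∂π_B/∂q_B = 0: 132 - 2q_B - (1/2)(q_C) = 0.
Cinder's profit: π_C = (213 - 0.5Q)q_C - (89q_C + q_C²). Setting ∂π_C/∂q_C = 0: 124 - 3q_C - (1/2)(q_B) = 0.
So q_B = (132 - (1/2)q_C)/2 and q_C = (124 - (1/2)q_B)/3.
Substituting one into the other gives q_B = 1336/23 and q_C = 728/23.
Total output Q = 89.7391, so price P = 213 - (1/2)·89.7391 = 168.1304.

168.13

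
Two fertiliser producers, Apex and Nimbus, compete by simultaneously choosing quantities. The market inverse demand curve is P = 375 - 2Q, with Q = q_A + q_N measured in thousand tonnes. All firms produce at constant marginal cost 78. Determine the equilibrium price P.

177

Each firm earns π_i = (375 - 2Q)q_i - 78q_i.
First-order condition (treating rivals' output as given): 297 - 4q_i - 2q_j = 0.
With identical firms every q_j equals q_i, so q_j = q_i and 297 = 6q_i, giving q_i = 99/2.
Total output Q = 99, so price P = 375 - 2·99 = 177.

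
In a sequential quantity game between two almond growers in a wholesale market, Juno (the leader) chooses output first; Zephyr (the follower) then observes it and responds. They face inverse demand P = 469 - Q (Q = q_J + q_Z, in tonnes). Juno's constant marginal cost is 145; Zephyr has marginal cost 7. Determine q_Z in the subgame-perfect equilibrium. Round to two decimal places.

The follower Zephyr best-responds to any q_J: π_Z = (469 - Q)q_Z - 7q_Z.
Follower FOC: 462 - q_J - 2q_Z = 0, so q_Z(q_J) = (462 - q_J)/2.
Juno substitutes q_Z(q_J) into its own profit: π_J = q_J(469 - q_J - (462 - q_J)/2) - 145q_J = (238 - (1/2)q_J)q_J - 145q_J.
Maximising: ∂π_J/∂q_J = 93 - q_J = 0, giving q_J = 93.
Then q_Z = (462 - 93)/2 = 369/2.

184.50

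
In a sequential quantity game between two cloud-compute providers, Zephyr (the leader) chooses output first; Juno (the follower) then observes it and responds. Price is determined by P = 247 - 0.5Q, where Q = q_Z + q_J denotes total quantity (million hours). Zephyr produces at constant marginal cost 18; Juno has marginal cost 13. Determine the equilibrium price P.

The follower Juno best-responds to any q_Z: π_J = (247 - 0.5Q)q_J - 13q_J.
∂π_J/∂q_J = 234 - (1/2)q_Z - q_J = 0 gives the reaction function q_J = (234 - (1/2)q_Z).
Zephyr substitutes q_J(q_Z) into its own profit: π_Z = q_Z(247 - (1/2)q_Z - (234 - (1/2)q_Z)/2) - 18q_Z = (130 - (1/4)q_Z)q_Z - 18q_Z.
Maximising: ∂π_Z/∂q_Z = 112 - (1/2)q_Z = 0, giving q_Z = 224.
Then q_J = (234 - (1/2)·224) = 122.
Total output Q = 346, so price P = 247 - (1/2)·346 = 74.

74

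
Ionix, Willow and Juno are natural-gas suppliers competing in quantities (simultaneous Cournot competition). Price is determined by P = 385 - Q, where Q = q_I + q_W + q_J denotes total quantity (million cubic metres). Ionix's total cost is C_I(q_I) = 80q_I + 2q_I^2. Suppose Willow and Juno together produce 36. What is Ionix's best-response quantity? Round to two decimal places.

With rivals' combined output fixed at 36, Ionix's profit is π_I = (385 - 36 - q_I)q_I - (80q_I + 2q_I²) = (349 - q_I)q_I - (80q_I + 2q_I²).
∂π_I/∂q_I = 269 - 6q_I = 0, so q_I = 269/6.

44.83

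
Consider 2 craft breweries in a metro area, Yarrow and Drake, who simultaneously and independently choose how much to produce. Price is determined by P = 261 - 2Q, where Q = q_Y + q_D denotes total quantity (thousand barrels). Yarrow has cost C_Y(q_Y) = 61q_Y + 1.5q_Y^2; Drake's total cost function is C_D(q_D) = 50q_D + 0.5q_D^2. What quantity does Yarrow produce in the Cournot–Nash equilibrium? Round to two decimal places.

Yarrow's profit: π_Y = (261 - 2Q)q_Y - (61q_Y + (3/2)q_Y²). Setting ∂π_Y/∂q_Y = 0: 200 - 7q_Y - 2(q_D) = 0.
Drake's first-order condition: 211 - 5q_D - 2(q_Y) = 0.
So q_Y = (200 - 2q_D)/7 and q_D = (211 - 2q_Y)/5.
Substituting one into the other gives q_Y = 578/31 and q_D = 1077/31.

18.65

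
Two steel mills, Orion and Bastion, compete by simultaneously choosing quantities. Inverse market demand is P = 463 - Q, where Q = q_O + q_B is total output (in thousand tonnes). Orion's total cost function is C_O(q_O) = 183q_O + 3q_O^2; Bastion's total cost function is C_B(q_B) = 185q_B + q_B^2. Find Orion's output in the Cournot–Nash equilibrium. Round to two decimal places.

27.16

Orion's profit: π_O = (463 - Q)q_O - (183q_O + 3q_O²). Setting ∂π_O/∂q_O = 0: 280 - 8q_O - (q_B) = 0.
Bastion's first-order condition: 278 - 4q_B - (q_O) = 0.
Best responses: q_O = (280 - q_B)/8, q_B = (278 - q_O)/4.
Substituting one into the other gives q_O = 842/31 and q_B = 1944/31.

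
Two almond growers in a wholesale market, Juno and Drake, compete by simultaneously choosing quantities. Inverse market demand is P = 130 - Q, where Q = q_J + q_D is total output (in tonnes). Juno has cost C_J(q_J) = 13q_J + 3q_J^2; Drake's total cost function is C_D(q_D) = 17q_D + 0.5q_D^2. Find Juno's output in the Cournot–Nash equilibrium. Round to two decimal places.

Juno's profit: π_J = (130 - Q)q_J - (13q_J + 3q_J²). Setting ∂π_J/∂q_J = 0: 117 - 8q_J - (q_D) = 0.
Drake's first-order condition: 113 - 3q_D - (q_J) = 0.
Rearranging gives the reaction functions q_J = (117 - q_D)/8 and q_D = (113 - q_J)/3.
Substituting one into the other gives q_J = 238/23 and q_D = 787/23.

10.35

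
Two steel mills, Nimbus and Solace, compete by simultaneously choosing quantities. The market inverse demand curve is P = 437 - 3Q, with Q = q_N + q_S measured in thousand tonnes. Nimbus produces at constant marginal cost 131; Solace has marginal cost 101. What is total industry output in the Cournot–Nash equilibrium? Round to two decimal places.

71.33

Nimbus's profit: π_N = (437 - 3Q)q_N - (131q_N). Setting ∂π_N/∂q_N = 0: 306 - 6q_N - 3(q_S) = 0.
Solace's profit: π_S = (437 - 3Q)q_S - (101q_S). Setting ∂π_S/∂q_S = 0: 336 - 6q_S - 3(q_N) = 0.
Rearranging gives the reaction functions q_N = (306 - 3q_S)/6 and q_S = (336 - 3q_N)/6.
Substituting one into the other gives q_N = 92/3 and q_S = 122/3.
Total output Q = 92/3 + 122/3 = 214/3.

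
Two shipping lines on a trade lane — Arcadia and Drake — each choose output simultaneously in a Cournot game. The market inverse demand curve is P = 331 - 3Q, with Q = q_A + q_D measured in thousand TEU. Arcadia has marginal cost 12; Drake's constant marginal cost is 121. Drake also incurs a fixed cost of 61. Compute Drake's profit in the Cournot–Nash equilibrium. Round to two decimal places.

Arcadia's profit: π_A = (331 - 3Q)q_A - (12q_A). Setting ∂π_A/∂q_A = 0: 319 - 6q_A - 3(q_D) = 0.
Drake's first-order condition: 210 - 6q_D - 3(q_A) = 0.
Best responses: q_A = (319 - 3q_D)/6, q_D = (210 - 3q_A)/6.
Solving the pair: q_A = 428/9, q_D = 101/9.
Price P = 331 - 3·(529/9) = 464/3.
Drake's profit: (464/3 - 121)·(101/9) - 61 = 316.8148.

316.81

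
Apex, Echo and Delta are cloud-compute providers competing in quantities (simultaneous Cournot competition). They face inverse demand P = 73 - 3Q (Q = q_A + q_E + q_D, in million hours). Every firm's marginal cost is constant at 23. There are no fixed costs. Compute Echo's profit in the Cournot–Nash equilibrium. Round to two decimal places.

Each firm earns π_i = (73 - 3Q)q_i - 23q_i.
Setting ∂π_i/∂q_i = 0 with rivals' quantities fixed: 50 - 6q_i - 3·Σ_{j≠i} q_j = 0.
With identical firms every q_j equals q_i, so Σ_{j≠i} q_j = 2q_i and 50 = 12q_i, giving q_i = 25/6.
Price P = 73 - 3·(25/2) = 71/2.
Echo's profit: (71/2 - 23)·(25/6) = 625/12.

52.08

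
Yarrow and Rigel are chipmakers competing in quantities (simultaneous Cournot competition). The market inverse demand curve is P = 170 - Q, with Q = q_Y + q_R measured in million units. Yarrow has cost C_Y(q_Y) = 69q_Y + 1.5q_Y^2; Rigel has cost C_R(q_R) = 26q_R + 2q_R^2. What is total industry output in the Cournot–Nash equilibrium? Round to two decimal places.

37.28

Yarrow's profit: π_Y = (170 - Q)q_Y - (69q_Y + (3/2)q_Y²). Setting ∂π_Y/∂q_Y = 0: 101 - 5q_Y - (q_R) = 0.
Rigel's profit: π_R = (170 - Q)q_R - (26q_R + 2q_R²). Setting ∂π_R/∂q_R = 0: 144 - 6q_R - (q_Y) = 0.
Rearranging gives the reaction functions q_Y = (101 - q_R)/5 and q_R = (144 - q_Y)/6.
Substituting one into the other gives q_Y = 462/29 and q_R = 619/29.
Total output Q = 462/29 + 619/29 = 1081/29.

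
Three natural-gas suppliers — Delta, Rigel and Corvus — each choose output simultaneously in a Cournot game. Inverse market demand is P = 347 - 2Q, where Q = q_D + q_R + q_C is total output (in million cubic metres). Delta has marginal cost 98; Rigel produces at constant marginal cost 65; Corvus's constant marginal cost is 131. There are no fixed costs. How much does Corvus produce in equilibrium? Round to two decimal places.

14.63

Delta's profit: π_D = (347 - 2Q)q_D - (98q_D). Setting ∂π_D/∂q_D = 0: 249 - 4q_D - 2(q_R + q_C) = 0.
Rigel's first-order condition: 282 - 4q_R - 2(q_D + q_C) = 0.
Corvus's profit: π_C = (347 - 2Q)q_C - (131q_C). Setting ∂π_C/∂q_C = 0: 216 - 4q_C - 2(q_D + q_R) = 0.
Summing all 3 equations gives 747 − 8Q = 0, hence Q = 747/8.
Back-substituting: q_D = (249 − 747/4)/2 = 249/8, q_R = (282 − 747/4)/2 = 381/8, q_C = (216 − 747/4)/2 = 117/8.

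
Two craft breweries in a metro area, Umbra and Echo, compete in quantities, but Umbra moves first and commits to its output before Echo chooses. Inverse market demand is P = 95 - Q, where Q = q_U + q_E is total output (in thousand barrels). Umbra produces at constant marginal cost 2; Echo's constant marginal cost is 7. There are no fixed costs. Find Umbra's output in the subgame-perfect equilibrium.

49

Solve by backward induction. Given q_U, the follower Echo maximises π_E = (95 - q_U - q_E)q_E - 7q_E.
Follower FOC: 88 - q_U - 2q_E = 0, so q_E(q_U) = (88 - q_U)/2.
The leader anticipates this reaction. Substituting into P = 95 - Q gives P = 51 - (1/2)q_U, so π_U = (51 - (1/2)q_U)q_U - 2q_U.
Leader FOC: 49 - q_U = 0, so q_U = 49.
Then q_E = (88 - 49)/2 = 39/2.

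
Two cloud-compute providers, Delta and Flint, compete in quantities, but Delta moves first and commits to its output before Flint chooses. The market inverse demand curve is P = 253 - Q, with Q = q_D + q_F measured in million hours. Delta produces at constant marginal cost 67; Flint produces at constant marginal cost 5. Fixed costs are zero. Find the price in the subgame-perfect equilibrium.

98

The follower Flint best-responds to any q_D: π_F = (253 - Q)q_F - 5q_F.
∂π_F/∂q_F = 248 - q_D - 2q_F = 0 gives the reaction function q_F = (248 - q_D)/2.
Delta substitutes q_F(q_D) into its own profit: π_D = q_D(253 - q_D - (248 - q_D)/2) - 67q_D = (129 - (1/2)q_D)q_D - 67q_D.
The leader's first-order condition 62 - q_D = 0 yields q_D = 62.
Then q_F = (248 - 62)/2 = 93.
Total output Q = 155, so price P = 253 - 155 = 98.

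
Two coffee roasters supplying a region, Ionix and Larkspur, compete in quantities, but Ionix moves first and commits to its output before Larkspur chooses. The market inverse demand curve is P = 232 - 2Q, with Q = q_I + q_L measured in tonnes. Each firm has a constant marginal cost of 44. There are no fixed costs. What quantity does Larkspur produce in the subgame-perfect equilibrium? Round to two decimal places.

23.50

Solve by backward induction. Given q_I, the follower Larkspur maximises π_L = (232 - 2q_I - 2q_L)q_L - 44q_L.
∂π_L/∂q_L = 188 - 2q_I - 4q_L = 0 gives the reaction function q_L = (188 - 2q_I)/4.
Ionix substitutes q_L(q_I) into its own profit: π_I = q_I(232 - 2q_I - (188 - 2q_I)/2) - 44q_I = (138 - q_I)q_I - 44q_I.
Maximising: ∂π_I/∂q_I = 94 - 2q_I = 0, giving q_I = 47.
Then q_L = (188 - 2·47)/4 = 47/2.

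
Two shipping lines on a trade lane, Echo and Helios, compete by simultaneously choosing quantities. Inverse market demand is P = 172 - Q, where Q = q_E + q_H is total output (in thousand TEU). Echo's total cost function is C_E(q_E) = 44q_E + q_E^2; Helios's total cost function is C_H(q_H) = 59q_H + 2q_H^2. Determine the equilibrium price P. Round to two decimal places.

Echo's profit: π_E = (172 - Q)q_E - (44q_E + q_E²). Setting ∂π_E/∂q_E = 0: 128 - 4q_E - (q_H) = 0.
Helios's first-order condition: 113 - 6q_H - (q_E) = 0.
So q_E = (128 - q_H)/4 and q_H = (113 - q_E)/6.
Substituting one into the other gives q_E = 655/23 and q_H = 324/23.
Total output Q = 979/23, so price P = 172 - 979/23 = 129.4348.

129.43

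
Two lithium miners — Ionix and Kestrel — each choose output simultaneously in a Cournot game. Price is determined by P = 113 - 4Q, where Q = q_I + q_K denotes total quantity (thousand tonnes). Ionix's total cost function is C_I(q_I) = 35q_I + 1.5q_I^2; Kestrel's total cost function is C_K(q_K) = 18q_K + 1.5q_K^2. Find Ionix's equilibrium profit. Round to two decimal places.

113.98

Ionix's profit: π_I = (113 - 4Q)q_I - (35q_I + (3/2)q_I²). Setting ∂π_I/∂q_I = 0: 78 - 11q_I - 4(q_K) = 0.
Kestrel's profit: π_K = (113 - 4Q)q_K - (18q_K + (3/2)q_K²). Setting ∂π_K/∂q_K = 0: 95 - 11q_K - 4(q_I) = 0.
Rearranging gives the reaction functions q_I = (78 - 4q_K)/11 and q_K = (95 - 4q_I)/11.
Substituting one into the other gives q_I = 478/105 and q_K = 733/105.
Price P = 113 - 4·(173/15) = 1003/15.
Ionix's profit: (1003/15)·(478/105) - 35·(478/105) - (3/2)(478/105)² = 113.9829.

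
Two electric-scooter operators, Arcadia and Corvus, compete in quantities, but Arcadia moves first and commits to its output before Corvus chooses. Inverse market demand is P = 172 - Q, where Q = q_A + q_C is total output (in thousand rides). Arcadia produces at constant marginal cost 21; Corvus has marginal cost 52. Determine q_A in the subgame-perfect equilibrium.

91

The follower Corvus best-responds to any q_A: π_C = (172 - Q)q_C - 52q_C.
Setting the follower's marginal profit to zero, 120 - q_A - 2q_C = 0, i.e. q_C = (120 - q_A)/2.
Arcadia substitutes q_C(q_A) into its own profit: π_A = q_A(172 - q_A - (120 - q_A)/2) - 21q_A = (112 - (1/2)q_A)q_A - 21q_A.
Leader FOC: 91 - q_A = 0, so q_A = 91.
Then q_C = (120 - 91)/2 = 29/2.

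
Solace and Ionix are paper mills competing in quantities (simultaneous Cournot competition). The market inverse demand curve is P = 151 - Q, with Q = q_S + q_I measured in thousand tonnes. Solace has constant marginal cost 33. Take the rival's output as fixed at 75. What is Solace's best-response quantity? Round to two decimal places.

21.50

With the rival's output fixed at 75, Solace's profit is π_S = (151 - 75 - q_S)q_S - (33q_S) = (76 - q_S)q_S - (33q_S).
∂π_S/∂q_S = 43 - 2q_S = 0, so q_S = 43/2.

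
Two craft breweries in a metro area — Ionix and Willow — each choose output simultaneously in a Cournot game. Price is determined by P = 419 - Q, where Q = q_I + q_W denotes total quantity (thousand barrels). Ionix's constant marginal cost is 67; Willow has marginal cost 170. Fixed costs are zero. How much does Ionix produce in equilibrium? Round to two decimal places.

151.67

Ionix's profit: π_I = (419 - Q)q_I - (67q_I). Setting ∂π_I/∂q_I = 0: 352 - 2q_I - (q_W) = 0.
Willow's first-order condition: 249 - 2q_W - (q_I) = 0.
Best responses: q_I = (352 - q_W)/2, q_W = (249 - q_I)/2.
Solving the pair: q_I = 455/3, q_W = 146/3.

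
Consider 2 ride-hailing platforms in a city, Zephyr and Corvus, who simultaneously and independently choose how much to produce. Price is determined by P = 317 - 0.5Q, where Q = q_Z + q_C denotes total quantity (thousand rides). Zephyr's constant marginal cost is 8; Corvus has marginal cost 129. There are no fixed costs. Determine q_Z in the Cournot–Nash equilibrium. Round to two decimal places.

Zephyr's profit: π_Z = (317 - 0.5Q)q_Z - (8q_Z). Setting ∂π_Z/∂q_Z = 0: 309 - q_Z - (1/2)(q_C) = 0.
Corvus's first-order condition: 188 - q_C - (1/2)(q_Z) = 0.
Best responses: q_Z = (309 - (1/2)q_C), q_C = (188 - (1/2)q_Z).
Substituting one into the other gives q_Z = 860/3 and q_C = 134/3.

286.67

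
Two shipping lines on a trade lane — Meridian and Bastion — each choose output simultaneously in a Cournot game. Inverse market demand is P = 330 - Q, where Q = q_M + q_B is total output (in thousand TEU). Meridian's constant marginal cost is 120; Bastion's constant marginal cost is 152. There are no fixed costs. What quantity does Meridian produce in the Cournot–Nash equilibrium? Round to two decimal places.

Meridian's profit: π_M = (330 - Q)q_M - (120q_M). Setting ∂π_M/∂q_M = 0: 210 - 2q_M - (q_B) = 0.
Bastion's first-order condition: 178 - 2q_B - (q_M) = 0.
Rearranging gives the reaction functions q_M = (210 - q_B)/2 and q_B = (178 - q_M)/2.
Solving the pair: q_M = 242/3, q_B = 146/3.

80.67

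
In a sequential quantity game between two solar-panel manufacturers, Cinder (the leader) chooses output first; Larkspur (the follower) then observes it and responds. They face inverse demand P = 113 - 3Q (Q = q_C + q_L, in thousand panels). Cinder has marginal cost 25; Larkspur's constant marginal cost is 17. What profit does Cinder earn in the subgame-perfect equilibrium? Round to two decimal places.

The follower Larkspur best-responds to any q_C: π_L = (113 - 3Q)q_L - 17q_L.
Setting the follower's marginal profit to zero, 96 - 3q_C - 6q_L = 0, i.e. q_L = (96 - 3q_C)/6.
The leader anticipates this reaction. Substituting into P = 113 - 3Q gives P = 65 - (3/2)q_C, so π_C = (65 - (3/2)q_C)q_C - 25q_C.
Leader FOC: 40 - 3q_C = 0, so q_C = 40/3.
Then q_L = (96 - 3·(40/3))/6 = 28/3.
Price P = 113 - 3·(68/3) = 45.
Cinder's profit: (45 - 25)·(40/3) = 800/3.

266.67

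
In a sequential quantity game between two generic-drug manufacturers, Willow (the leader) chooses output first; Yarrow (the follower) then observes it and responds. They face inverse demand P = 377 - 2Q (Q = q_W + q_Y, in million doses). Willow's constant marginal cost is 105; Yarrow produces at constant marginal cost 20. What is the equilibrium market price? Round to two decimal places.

The follower Yarrow best-responds to any q_W: π_Y = (377 - 2Q)q_Y - 20q_Y.
∂π_Y/∂q_Y = 357 - 2q_W - 4q_Y = 0 gives the reaction function q_Y = (357 - 2q_W)/4.
Willow substitutes q_Y(q_W) into its own profit: π_W = q_W(377 - 2q_W - (357 - 2q_W)/2) - 105q_W = (397/2 - q_W)q_W - 105q_W.
Maximising: ∂π_W/∂q_W = 187/2 - 2q_W = 0, giving q_W = 187/4.
Then q_Y = (357 - 2·(187/4))/4 = 527/8.
Total output Q = 901/8, so price P = 377 - 2·(901/8) = 607/4.

151.75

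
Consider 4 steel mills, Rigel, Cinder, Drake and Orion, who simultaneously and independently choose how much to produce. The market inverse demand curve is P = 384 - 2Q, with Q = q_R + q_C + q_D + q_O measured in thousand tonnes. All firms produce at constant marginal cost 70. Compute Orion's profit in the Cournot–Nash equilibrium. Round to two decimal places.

1971.92

Each firm earns π_i = (384 - 2Q)q_i - 70q_i.
Setting ∂π_i/∂q_i = 0 with rivals' quantities fixed: 314 - 4q_i - 2·Σ_{j≠i} q_j = 0.
With identical firms every q_j equals q_i, so Σ_{j≠i} q_j = 3q_i and 314 = 10q_i, giving q_i = 157/5.
Price P = 384 - 2·(628/5) = 664/5.
Orion's profit: (664/5 - 70)·(157/5) = 1971.9200.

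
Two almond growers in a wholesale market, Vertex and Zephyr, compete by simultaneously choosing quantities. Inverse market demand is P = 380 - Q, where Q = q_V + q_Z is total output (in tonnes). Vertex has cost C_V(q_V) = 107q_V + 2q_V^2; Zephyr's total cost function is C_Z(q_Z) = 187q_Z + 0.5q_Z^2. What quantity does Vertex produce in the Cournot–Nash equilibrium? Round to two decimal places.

Vertex's profit: π_V = (380 - Q)q_V - (107q_V + 2q_V²). Setting ∂π_V/∂q_V = 0: 273 - 6q_V - (q_Z) = 0.
Zephyr's profit: π_Z = (380 - Q)q_Z - (187q_Z + (1/2)q_Z²). Setting ∂π_Z/∂q_Z = 0: 193 - 3q_Z - (q_V) = 0.
So q_V = (273 - q_Z)/6 and q_Z = (193 - q_V)/3.
Substituting one into the other gives q_V = 626/17 and q_Z = 885/17.

36.82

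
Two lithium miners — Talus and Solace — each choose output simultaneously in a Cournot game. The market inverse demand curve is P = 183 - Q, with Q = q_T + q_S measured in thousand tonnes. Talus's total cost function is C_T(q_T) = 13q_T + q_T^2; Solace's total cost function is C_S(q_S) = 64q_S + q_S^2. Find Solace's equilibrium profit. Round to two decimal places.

Talus's profit: π_T = (183 - Q)q_T - (13q_T + q_T²). Setting ∂π_T/∂q_T = 0: 170 - 4q_T - (q_S) = 0.
Solace's first-order condition: 119 - 4q_S - (q_T) = 0.
Best responses: q_T = (170 - q_S)/4, q_S = (119 - q_T)/4.
Solving the pair: q_T = 187/5, q_S = 102/5.
Price P = 183 - 289/5 = 626/5.
Solace's profit: (626/5)·(102/5) - 64·(102/5) - (102/5)² = 832.3200.

832.32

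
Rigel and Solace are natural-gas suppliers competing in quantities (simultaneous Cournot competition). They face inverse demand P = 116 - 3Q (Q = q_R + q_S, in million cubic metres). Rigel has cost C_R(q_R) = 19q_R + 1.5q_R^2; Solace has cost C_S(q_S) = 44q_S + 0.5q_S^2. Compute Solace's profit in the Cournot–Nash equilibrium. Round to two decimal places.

152.97

Rigel's profit: π_R = (116 - 3Q)q_R - (19q_R + (3/2)q_R²). Setting ∂π_R/∂q_R = 0: 97 - 9q_R - 3(q_S) = 0.
Solace's profit: π_S = (116 - 3Q)q_S - (44q_S + (1/2)q_S²). Setting ∂π_S/∂q_S = 0: 72 - 7q_S - 3(q_R) = 0.
Rearranging gives the reaction functions q_R = (97 - 3q_S)/9 and q_S = (72 - 3q_R)/7.
Substituting one into the other gives q_R = 463/54 and q_S = 119/18.
Price P = 116 - 3·(410/27) = 634/9.
Solace's profit: (634/9)·(119/18) - 44·(119/18) - (1/2)(119/18)² = 152.9738.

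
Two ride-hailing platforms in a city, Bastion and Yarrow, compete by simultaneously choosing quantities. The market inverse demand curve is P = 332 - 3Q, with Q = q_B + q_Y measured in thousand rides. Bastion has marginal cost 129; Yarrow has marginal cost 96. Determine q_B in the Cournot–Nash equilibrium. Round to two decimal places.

18.89

Bastion's profit: π_B = (332 - 3Q)q_B - (129q_B). Setting ∂π_B/∂q_B = 0: 203 - 6q_B - 3(q_Y) = 0.
Yarrow's first-order condition: 236 - 6q_Y - 3(q_B) = 0.
So q_B = (203 - 3q_Y)/6 and q_Y = (236 - 3q_B)/6.
Substituting one into the other gives q_B = 170/9 and q_Y = 269/9.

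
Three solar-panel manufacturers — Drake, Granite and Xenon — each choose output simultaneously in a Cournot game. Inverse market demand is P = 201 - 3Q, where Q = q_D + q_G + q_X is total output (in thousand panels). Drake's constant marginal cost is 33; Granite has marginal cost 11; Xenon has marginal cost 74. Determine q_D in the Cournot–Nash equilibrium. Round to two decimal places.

15.58

Drake's profit: π_D = (201 - 3Q)q_D - (33q_D). Setting ∂π_D/∂q_D = 0: 168 - 6q_D - 3(q_G + q_X) = 0.
Granite's first-order condition: 190 - 6q_G - 3(q_D + q_X) = 0.
Xenon's profit: π_X = (201 - 3Q)q_X - (74q_X). Setting ∂π_X/∂q_X = 0: 127 - 6q_X - 3(q_D + q_G) = 0.
Adding the 3 first-order conditions: 485 − 12Q = 0, so Q = 485/12.
Back-substituting: q_D = (168 − 485/4)/3 = 187/12, q_G = (190 − 485/4)/3 = 275/12, q_X = (127 − 485/4)/3 = 23/12.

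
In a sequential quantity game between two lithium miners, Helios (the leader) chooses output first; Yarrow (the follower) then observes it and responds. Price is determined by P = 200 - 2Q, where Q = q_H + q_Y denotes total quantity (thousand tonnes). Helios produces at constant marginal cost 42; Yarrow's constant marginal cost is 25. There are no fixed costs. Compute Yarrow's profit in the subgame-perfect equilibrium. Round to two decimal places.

1365.03

The follower Yarrow best-responds to any q_H: π_Y = (200 - 2Q)q_Y - 25q_Y.
Follower FOC: 175 - 2q_H - 4q_Y = 0, so q_Y(q_H) = (175 - 2q_H)/4.
Helios substitutes q_Y(q_H) into its own profit: π_H = q_H(200 - 2q_H - (175 - 2q_H)/2) - 42q_H = (225/2 - q_H)q_H - 42q_H.
The leader's first-order condition 141/2 - 2q_H = 0 yields q_H = 141/4.
Then q_Y = (175 - 2·(141/4))/4 = 209/8.
Price P = 200 - 2·(491/8) = 309/4.
Yarrow's profit: (309/4 - 25)·(209/8) = 1365.0313.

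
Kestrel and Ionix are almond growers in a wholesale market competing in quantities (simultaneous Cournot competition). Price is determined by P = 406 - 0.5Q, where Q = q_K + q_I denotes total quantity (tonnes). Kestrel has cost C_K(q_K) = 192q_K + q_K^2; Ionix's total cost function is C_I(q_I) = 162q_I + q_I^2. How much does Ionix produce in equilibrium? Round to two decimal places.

71.43

Kestrel's profit: π_K = (406 - 0.5Q)q_K - (192q_K + q_K²). Setting ∂π_K/∂q_K = 0: 214 - 3q_K - (1/2)(q_I) = 0.
Ionix's profit: π_I = (406 - 0.5Q)q_I - (162q_I + q_I²). Setting ∂π_I/∂q_I = 0: 244 - 3q_I - (1/2)(q_K) = 0.
Best responses: q_K = (214 - (1/2)q_I)/3, q_I = (244 - (1/2)q_K)/3.
Substituting one into the other gives q_K = 416/7 and q_I = 500/7.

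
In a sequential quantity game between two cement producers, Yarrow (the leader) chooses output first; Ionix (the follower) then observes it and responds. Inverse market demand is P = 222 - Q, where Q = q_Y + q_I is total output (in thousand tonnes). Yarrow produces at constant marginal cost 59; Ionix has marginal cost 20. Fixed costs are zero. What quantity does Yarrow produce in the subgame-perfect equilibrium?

62

Solve by backward induction. Given q_Y, the follower Ionix maximises π_I = (222 - q_Y - q_I)q_I - 20q_I.
Follower FOC: 202 - q_Y - 2q_I = 0, so q_I(q_Y) = (202 - q_Y)/2.
The leader anticipates this reaction. Substituting into P = 222 - Q gives P = 121 - (1/2)q_Y, so π_Y = (121 - (1/2)q_Y)q_Y - 59q_Y.
The leader's first-order condition 62 - q_Y = 0 yields q_Y = 62.
Then q_I = (202 - 62)/2 = 70.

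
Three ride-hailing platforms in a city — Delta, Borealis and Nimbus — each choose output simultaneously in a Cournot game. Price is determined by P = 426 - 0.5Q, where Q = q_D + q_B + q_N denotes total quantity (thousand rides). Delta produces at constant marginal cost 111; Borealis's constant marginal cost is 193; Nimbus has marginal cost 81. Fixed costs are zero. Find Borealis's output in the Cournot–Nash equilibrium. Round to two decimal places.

Delta's profit: π_D = (426 - 0.5Q)q_D - (111q_D). Setting ∂π_D/∂q_D = 0: 315 - q_D - (1/2)(q_B + q_N) = 0.
Borealis's first-order condition: 233 - q_B - (1/2)(q_D + q_N) = 0.
Nimbus's first-order condition: 345 - q_N - (1/2)(q_D + q_B) = 0.
Adding the 3 conditions: 893 − Q − Q = 0, i.e. Q = 893/2.
Back-substituting: q_D = (315 − 893/4)/(1/2) = 367/2, q_B = (233 − 893/4)/(1/2) = 39/2, q_N = (345 − 893/4)/(1/2) = 487/2.

19.50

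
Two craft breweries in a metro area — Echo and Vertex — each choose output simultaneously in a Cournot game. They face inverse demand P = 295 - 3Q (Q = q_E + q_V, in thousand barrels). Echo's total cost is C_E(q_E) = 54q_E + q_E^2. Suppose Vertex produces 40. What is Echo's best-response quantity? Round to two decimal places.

With the rival's output fixed at 40, Echo's profit is π_E = (295 - 3·40 - 3q_E)q_E - (54q_E + q_E²) = (175 - 3q_E)q_E - (54q_E + q_E²).
∂π_E/∂q_E = 121 - 8q_E = 0, so q_E = 121/8.

15.13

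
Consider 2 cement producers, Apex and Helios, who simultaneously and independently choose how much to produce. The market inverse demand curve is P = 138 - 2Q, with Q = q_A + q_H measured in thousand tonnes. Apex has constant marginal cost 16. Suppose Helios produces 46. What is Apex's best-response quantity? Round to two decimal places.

7.50

With the rival's output fixed at 46, Apex's profit is π_A = (138 - 2·46 - 2q_A)q_A - (16q_A) = (46 - 2q_A)q_A - (16q_A).
∂π_A/∂q_A = 30 - 4q_A = 0, so q_A = 15/2.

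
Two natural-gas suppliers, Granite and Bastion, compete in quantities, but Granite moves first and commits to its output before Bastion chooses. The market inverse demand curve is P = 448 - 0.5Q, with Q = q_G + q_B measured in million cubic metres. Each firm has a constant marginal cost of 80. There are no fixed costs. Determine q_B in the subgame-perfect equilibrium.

184

The follower Bastion best-responds to any q_G: π_B = (448 - 0.5Q)q_B - 80q_B.
Setting the follower's marginal profit to zero, 368 - (1/2)q_G - q_B = 0, i.e. q_B = (368 - (1/2)q_G).
Granite substitutes q_B(q_G) into its own profit: π_G = q_G(448 - (1/2)q_G - (368 - (1/2)q_G)/2) - 80q_G = (264 - (1/4)q_G)q_G - 80q_G.
Leader FOC: 184 - (1/2)q_G = 0, so q_G = 368.
Then q_B = (368 - (1/2)·368) = 184.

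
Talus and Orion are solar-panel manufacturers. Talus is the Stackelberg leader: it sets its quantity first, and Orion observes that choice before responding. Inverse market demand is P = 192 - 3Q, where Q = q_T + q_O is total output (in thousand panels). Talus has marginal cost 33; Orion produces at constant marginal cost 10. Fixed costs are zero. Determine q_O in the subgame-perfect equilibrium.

Solve by backward induction. Given q_T, the follower Orion maximises π_O = (192 - 3q_T - 3q_O)q_O - 10q_O.
Follower FOC: 182 - 3q_T - 6q_O = 0, so q_O(q_T) = (182 - 3q_T)/6.
Talus substitutes q_O(q_T) into its own profit: π_T = q_T(192 - 3q_T - (182 - 3q_T)/2) - 33q_T = (101 - (3/2)q_T)q_T - 33q_T.
The leader's first-order condition 68 - 3q_T = 0 yields q_T = 68/3.
Then q_O = (182 - 3·(68/3))/6 = 19.

19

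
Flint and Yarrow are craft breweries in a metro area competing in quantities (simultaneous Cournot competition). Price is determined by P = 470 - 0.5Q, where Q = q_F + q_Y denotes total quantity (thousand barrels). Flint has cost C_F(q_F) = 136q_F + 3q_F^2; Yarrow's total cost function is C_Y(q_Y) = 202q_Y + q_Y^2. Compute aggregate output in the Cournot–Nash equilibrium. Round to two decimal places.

Flint's profit: π_F = (470 - 0.5Q)q_F - (136q_F + 3q_F²). Setting ∂π_F/∂q_F = 0: 334 - 7q_F - (1/2)(q_Y) = 0.
Yarrow's first-order condition: 268 - 3q_Y - (1/2)(q_F) = 0.
Best responses: q_F = (334 - (1/2)q_Y)/7, q_Y = (268 - (1/2)q_F)/3.
Solving the pair: q_F = 41.8313, q_Y = 82.3614.
Total output Q = 41.8313 + 82.3614 = 124.1928.

124.19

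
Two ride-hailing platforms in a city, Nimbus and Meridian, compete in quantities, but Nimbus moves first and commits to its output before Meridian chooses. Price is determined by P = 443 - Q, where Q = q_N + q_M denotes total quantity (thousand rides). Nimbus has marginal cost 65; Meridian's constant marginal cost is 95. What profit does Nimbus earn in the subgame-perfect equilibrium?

20808

The follower Meridian best-responds to any q_N: π_M = (443 - Q)q_M - 95q_M.
Setting the follower's marginal profit to zero, 348 - q_N - 2q_M = 0, i.e. q_M = (348 - q_N)/2.
The leader anticipates this reaction. Substituting into P = 443 - Q gives P = 269 - (1/2)q_N, so π_N = (269 - (1/2)q_N)q_N - 65q_N.
The leader's first-order condition 204 - q_N = 0 yields q_N = 204.
Then q_M = (348 - 204)/2 = 72.
Price P = 443 - 276 = 167.
Nimbus's profit: (167 - 65)·204 = 20808.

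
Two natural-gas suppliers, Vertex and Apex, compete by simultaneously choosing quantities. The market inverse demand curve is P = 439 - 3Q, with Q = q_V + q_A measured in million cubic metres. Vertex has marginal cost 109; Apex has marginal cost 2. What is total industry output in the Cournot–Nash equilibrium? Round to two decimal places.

Vertex's profit: π_V = (439 - 3Q)q_V - (109q_V). Setting ∂π_V/∂q_V = 0: 330 - 6q_V - 3(q_A) = 0.
Apex's first-order condition: 437 - 6q_A - 3(q_V) = 0.
So q_V = (330 - 3q_A)/6 and q_A = (437 - 3q_V)/6.
Substituting one into the other gives q_V = 223/9 and q_A = 544/9.
Total output Q = 223/9 + 544/9 = 767/9.

85.22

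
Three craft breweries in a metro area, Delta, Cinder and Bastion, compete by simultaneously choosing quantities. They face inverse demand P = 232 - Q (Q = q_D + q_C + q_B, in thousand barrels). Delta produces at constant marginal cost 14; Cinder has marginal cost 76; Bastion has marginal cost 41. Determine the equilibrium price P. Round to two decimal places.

Delta's profit: π_D = (232 - Q)q_D - (14q_D). Setting ∂π_D/∂q_D = 0: 218 - 2q_D - (q_C + q_B) = 0.
Cinder's first-order condition: 156 - 2q_C - (q_D + q_B) = 0.
Bastion's first-order condition: 191 - 2q_B - (q_D + q_C) = 0.
Adding the 3 conditions: 565 − 2Q − 2Q = 0, i.e. Q = 565/4.
Back-substituting: q_D = (218 − 565/4) = 307/4, q_C = (156 − 565/4) = 59/4, q_B = (191 − 565/4) = 199/4.
Total output Q = 565/4, so price P = 232 - 565/4 = 363/4.

90.75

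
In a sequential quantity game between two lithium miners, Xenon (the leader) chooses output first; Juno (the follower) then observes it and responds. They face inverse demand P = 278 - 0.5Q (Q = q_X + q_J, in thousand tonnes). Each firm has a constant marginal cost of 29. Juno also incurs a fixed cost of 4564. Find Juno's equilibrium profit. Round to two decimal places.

3186.13

Solve by backward induction. Given q_X, the follower Juno maximises π_J = (278 - (1/2)q_X - (1/2)q_J)q_J - 29q_J.
∂π_J/∂q_J = 249 - (1/2)q_X - q_J = 0 gives the reaction function q_J = (249 - (1/2)q_X).
Xenon substitutes q_J(q_X) into its own profit: π_X = q_X(278 - (1/2)q_X - (249 - (1/2)q_X)/2) - 29q_X = (307/2 - (1/4)q_X)q_X - 29q_X.
Leader FOC: 249/2 - (1/2)q_X = 0, so q_X = 249.
Then q_J = (249 - (1/2)·249) = 249/2.
Price P = 278 - (1/2)·(747/2) = 365/4.
Juno's profit: (365/4 - 29)·(249/2) - 4564 = 3186.1250.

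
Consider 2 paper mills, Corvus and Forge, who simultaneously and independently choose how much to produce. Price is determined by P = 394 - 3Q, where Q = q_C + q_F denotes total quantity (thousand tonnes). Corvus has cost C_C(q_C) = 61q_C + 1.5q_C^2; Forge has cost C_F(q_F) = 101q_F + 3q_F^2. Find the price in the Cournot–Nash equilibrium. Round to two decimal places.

249.91

Corvus's profit: π_C = (394 - 3Q)q_C - (61q_C + (3/2)q_C²). Setting ∂π_C/∂q_C = 0: 333 - 9q_C - 3(q_F) = 0.
Forge's first-order condition: 293 - 12q_F - 3(q_C) = 0.
Rearranging gives the reaction functions q_C = (333 - 3q_F)/9 and q_F = (293 - 3q_C)/12.
Solving the pair: q_C = 1039/33, q_F = 182/11.
Total output Q = 1585/33, so price P = 394 - 3·(1585/33) = 249.9091.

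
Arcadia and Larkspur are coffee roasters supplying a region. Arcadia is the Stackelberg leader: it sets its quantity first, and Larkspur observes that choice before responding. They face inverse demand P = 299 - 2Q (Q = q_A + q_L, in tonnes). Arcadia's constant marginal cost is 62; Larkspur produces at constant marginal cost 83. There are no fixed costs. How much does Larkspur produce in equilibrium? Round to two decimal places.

Solve by backward induction. Given q_A, the follower Larkspur maximises π_L = (299 - 2q_A - 2q_L)q_L - 83q_L.
Follower FOC: 216 - 2q_A - 4q_L = 0, so q_L(q_A) = (216 - 2q_A)/4.
Arcadia substitutes q_L(q_A) into its own profit: π_A = q_A(299 - 2q_A - (216 - 2q_A)/2) - 62q_A = (191 - q_A)q_A - 62q_A.
Leader FOC: 129 - 2q_A = 0, so q_A = 129/2.
Then q_L = (216 - 2·(129/2))/4 = 87/4.

21.75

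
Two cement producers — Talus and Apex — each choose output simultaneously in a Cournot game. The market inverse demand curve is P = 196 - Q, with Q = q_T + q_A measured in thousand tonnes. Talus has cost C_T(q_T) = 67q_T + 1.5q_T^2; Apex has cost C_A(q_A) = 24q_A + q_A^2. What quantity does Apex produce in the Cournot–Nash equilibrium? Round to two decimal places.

Talus's profit: π_T = (196 - Q)q_T - (67q_T + (3/2)q_T²). Setting ∂π_T/∂q_T = 0: 129 - 5q_T - (q_A) = 0.
Apex's profit: π_A = (196 - Q)q_A - (24q_A + q_A²). Setting ∂π_A/∂q_A = 0: 172 - 4q_A - (q_T) = 0.
So q_T = (129 - q_A)/5 and q_A = (172 - q_T)/4.
Solving the pair: q_T = 344/19, q_A = 731/19.

38.47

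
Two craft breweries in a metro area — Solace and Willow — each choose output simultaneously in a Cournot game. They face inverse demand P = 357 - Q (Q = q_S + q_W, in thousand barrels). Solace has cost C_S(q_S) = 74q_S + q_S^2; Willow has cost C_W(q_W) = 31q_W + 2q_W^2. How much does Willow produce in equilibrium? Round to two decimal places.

Solace's profit: π_S = (357 - Q)q_S - (74q_S + q_S²). Setting ∂π_S/∂q_S = 0: 283 - 4q_S - (q_W) = 0.
Willow's profit: π_W = (357 - Q)q_W - (31q_W + 2q_W²). Setting ∂π_W/∂q_W = 0: 326 - 6q_W - (q_S) = 0.
So q_S = (283 - q_W)/4 and q_W = (326 - q_S)/6.
Solving the pair: q_S = 1372/23, q_W = 1021/23.

44.39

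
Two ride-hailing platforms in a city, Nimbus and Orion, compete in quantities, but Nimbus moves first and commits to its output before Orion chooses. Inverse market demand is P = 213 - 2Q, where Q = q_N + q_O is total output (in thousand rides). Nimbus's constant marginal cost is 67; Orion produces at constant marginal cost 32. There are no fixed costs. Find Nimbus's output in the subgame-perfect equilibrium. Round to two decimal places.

27.75

The follower Orion best-responds to any q_N: π_O = (213 - 2Q)q_O - 32q_O.
∂π_O/∂q_O = 181 - 2q_N - 4q_O = 0 gives the reaction function q_O = (181 - 2q_N)/4.
Nimbus substitutes q_O(q_N) into its own profit: π_N = q_N(213 - 2q_N - (181 - 2q_N)/2) - 67q_N = (245/2 - q_N)q_N - 67q_N.
Leader FOC: 111/2 - 2q_N = 0, so q_N = 111/4.
Then q_O = (181 - 2·(111/4))/4 = 251/8.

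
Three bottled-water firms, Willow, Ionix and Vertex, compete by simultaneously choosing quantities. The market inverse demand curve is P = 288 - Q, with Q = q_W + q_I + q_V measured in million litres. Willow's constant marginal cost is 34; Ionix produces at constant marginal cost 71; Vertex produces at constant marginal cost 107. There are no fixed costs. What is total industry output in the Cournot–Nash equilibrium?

Willow's profit: π_W = (288 - Q)q_W - (34q_W). Setting ∂π_W/∂q_W = 0: 254 - 2q_W - (q_I + q_V) = 0.
Ionix's profit: π_I = (288 - Q)q_I - (71q_I). Setting ∂π_I/∂q_I = 0: 217 - 2q_I - (q_W + q_V) = 0.
Vertex's first-order condition: 181 - 2q_V - (q_W + q_I) = 0.
Summing all 3 equations gives 652 − 4Q = 0, hence Q = 163.
Back-substituting: q_W = (254 − 163) = 91, q_I = (217 − 163) = 54, q_V = (181 − 163) = 18.
Total output Q = 91 + 54 + 18 = 163.

163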